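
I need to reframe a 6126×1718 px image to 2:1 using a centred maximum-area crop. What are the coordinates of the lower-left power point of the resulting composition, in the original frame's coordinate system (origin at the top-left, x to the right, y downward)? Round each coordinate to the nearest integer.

6126/1718 > 2/1, so the 2:1 crop keeps the full height 1718 and trims width to 1718 × 2/1 = 3436.00 px.
Left offset = (6126 − 3436.00)/2 = 1345.00 px; top offset = 0.
Lower-left is one-third across and two-thirds down within the crop:
x = 1345.00 + 1 × 3436.00/3 ≈ 2490; y = 0.00 + 2 × 1718.00/3 ≈ 1145.

(2490, 1145)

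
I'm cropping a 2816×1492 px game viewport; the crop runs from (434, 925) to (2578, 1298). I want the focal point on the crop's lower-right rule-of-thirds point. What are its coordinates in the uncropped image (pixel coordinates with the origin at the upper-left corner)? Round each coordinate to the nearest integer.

(1863, 1174)

Crop width = 2578 − 434 = 2144 px; one third is 714.67 px.
Crop height = 1298 − 925 = 373 px; one third is 124.33 px.
The lower-right point is two-thirds across and two-thirds down within the crop:
x = 434 + 2 × 714.67 ≈ 1863; y = 925 + 2 × 124.33 ≈ 1174.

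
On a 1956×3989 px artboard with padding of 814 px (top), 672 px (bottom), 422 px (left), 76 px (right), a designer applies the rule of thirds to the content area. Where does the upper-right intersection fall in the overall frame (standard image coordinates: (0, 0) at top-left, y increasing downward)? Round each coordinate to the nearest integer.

x = 1394 px, y = 1648 px

Content width = 1956 − 422 − 76 = 1458 px; content height = 3989 − 814 − 672 = 2503 px.
Upper-right is two-thirds across and one-third down within the content area.
x = 422 + 2 × 1458/3 = 422 + 972.00 ≈ 1394
y = 814 + 1 × 2503/3 = 814 + 834.33 ≈ 1648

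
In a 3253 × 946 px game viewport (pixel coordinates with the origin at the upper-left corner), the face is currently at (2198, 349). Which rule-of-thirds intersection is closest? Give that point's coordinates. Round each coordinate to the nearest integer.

x = 2169 px, y = 315 px

Third lines: x ∈ {1084, 2169}, y ∈ {315, 631}.
2198 is closer to x = 2169; 349 is closer to y = 315.
So the nearest intersection is the upper-right power point.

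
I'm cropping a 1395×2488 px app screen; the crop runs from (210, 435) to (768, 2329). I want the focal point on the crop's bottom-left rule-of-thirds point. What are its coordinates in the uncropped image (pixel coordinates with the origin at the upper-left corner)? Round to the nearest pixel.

x = 396 px, y = 1698 px

Crop width = 768 − 210 = 558 px; one third is 186.00 px.
Crop height = 2329 − 435 = 1894 px; one third is 631.33 px.
The bottom-left point is one-third across and two-thirds down within the crop:
x = 210 + 1 × 186.00 ≈ 396; y = 435 + 2 × 631.33 ≈ 1698.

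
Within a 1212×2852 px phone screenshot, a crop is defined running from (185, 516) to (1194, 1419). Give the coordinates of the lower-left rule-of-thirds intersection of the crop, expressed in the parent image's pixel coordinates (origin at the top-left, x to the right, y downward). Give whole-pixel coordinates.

x = 521 px, y = 1118 px

Crop width = 1194 − 185 = 1009 px; one third is 336.33 px.
Crop height = 1419 − 516 = 903 px; one third is 301.00 px.
The lower-left point is one-third across and two-thirds down within the crop:
x = 185 + 1 × 336.33 ≈ 521; y = 516 + 2 × 301.00 ≈ 1118.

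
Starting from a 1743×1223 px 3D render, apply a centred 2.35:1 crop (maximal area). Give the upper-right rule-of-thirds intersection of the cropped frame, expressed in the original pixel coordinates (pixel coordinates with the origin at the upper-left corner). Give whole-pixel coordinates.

1743/1223 < 2.35/1, so the 2.35:1 crop keeps the full width 1743 and trims height to 1743 × 1/2.35 = 741.70 px.
Top offset = (1223 − 741.70)/2 = 240.65 px; left offset = 0.
Upper-right is two-thirds across and one-third down within the crop:
x = 0.00 + 2 × 1743.00/3 ≈ 1162; y = 240.65 + 1 × 741.70/3 ≈ 488.

x = 1162 px, y = 488 px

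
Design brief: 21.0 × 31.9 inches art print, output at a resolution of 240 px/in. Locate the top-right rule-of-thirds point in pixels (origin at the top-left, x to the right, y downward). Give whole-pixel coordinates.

(3360, 2552)

In pixels the canvas is 21.0 × 240 = 5040 wide and 31.9 × 240 = 7656 tall.
The top-right point is two-thirds across and one-third down:
x = 2 × 5040/3 ≈ 3360; y = 1 × 7656/3 ≈ 2552.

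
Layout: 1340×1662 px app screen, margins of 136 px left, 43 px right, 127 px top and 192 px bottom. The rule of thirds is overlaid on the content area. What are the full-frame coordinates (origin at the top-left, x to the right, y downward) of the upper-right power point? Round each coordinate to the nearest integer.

Content width = 1340 − 136 − 43 = 1161 px; content height = 1662 − 127 − 192 = 1343 px.
Upper-right is two-thirds across and one-third down within the content area.
x = 136 + 2 × 1161/3 = 136 + 774.00 ≈ 910
y = 127 + 1 × 1343/3 = 127 + 447.67 ≈ 575

(910, 575)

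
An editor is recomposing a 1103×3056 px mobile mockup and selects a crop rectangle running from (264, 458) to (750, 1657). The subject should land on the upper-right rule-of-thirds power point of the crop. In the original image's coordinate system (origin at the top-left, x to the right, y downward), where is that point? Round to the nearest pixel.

x = 588 px, y = 858 px

Crop width = 750 − 264 = 486 px; one third is 162.00 px.
Crop height = 1657 − 458 = 1199 px; one third is 399.67 px.
The upper-right point is two-thirds across and one-third down within the crop:
x = 264 + 2 × 162.00 ≈ 588; y = 458 + 1 × 399.67 ≈ 858.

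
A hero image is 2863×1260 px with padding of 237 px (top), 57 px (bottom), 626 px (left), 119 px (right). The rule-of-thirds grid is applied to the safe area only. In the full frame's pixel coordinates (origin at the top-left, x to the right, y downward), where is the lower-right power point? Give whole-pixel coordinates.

Content width = 2863 − 626 − 119 = 2118 px; content height = 1260 − 237 − 57 = 966 px.
Lower-right is two-thirds across and two-thirds down within the safe area.
x = 626 + 2 × 2118/3 = 626 + 1412.00 ≈ 2038
y = 237 + 2 × 966/3 = 237 + 644.00 ≈ 881

x = 2038 px, y = 881 px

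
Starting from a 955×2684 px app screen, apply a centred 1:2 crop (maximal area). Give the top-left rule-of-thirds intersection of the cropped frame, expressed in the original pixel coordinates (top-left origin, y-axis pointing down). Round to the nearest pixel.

955/2684 < 1/2, so the 1:2 crop keeps the full width 955 and trims height to 955 × 2/1 = 1910.00 px.
Top offset = (2684 − 1910.00)/2 = 387.00 px; left offset = 0.
Top-left is one-third across and one-third down within the crop:
x = 0.00 + 1 × 955.00/3 ≈ 318; y = 387.00 + 1 × 1910.00/3 ≈ 1024.

(318, 1024)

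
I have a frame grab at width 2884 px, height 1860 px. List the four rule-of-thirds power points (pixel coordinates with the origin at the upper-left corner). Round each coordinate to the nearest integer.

One third of 2884 is 961.33; one third of 1860 is 620.
Vertical third lines at x = 961 and x = 1923; horizontal third lines at y = 620 and y = 1240.

(961, 620), (1923, 620), (961, 1240), (1923, 1240)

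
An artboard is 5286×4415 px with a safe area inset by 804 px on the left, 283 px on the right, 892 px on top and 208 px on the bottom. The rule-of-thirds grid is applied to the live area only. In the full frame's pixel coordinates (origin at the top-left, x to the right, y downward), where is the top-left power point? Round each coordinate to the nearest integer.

Content width = 5286 − 804 − 283 = 4199 px; content height = 4415 − 892 − 208 = 3315 px.
Top-left is one-third across and one-third down within the live area.
x = 804 + 1 × 4199/3 = 804 + 1399.67 ≈ 2204
y = 892 + 1 × 3315/3 = 892 + 1105.00 ≈ 1997

(2204, 1997)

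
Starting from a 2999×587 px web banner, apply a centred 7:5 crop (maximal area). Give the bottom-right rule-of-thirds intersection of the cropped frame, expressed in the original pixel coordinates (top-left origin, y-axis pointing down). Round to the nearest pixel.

2999/587 > 7/5, so the 7:5 crop keeps the full height 587 and trims width to 587 × 7/5 = 821.80 px.
Left offset = (2999 − 821.80)/2 = 1088.60 px; top offset = 0.
Bottom-right is two-thirds across and two-thirds down within the crop:
x = 1088.60 + 2 × 821.80/3 ≈ 1636; y = 0.00 + 2 × 587.00/3 ≈ 391.

x = 1636 px, y = 391 px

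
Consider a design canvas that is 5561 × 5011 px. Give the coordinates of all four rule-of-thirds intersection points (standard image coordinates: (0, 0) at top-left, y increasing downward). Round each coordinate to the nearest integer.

One third of 5561 is 1853.67; one third of 5011 is 1670.33.
Vertical third lines at x = 1854 and x = 3707; horizontal third lines at y = 1670 and y = 3341.

(1854, 1670), (3707, 1670), (1854, 3341), (3707, 3341)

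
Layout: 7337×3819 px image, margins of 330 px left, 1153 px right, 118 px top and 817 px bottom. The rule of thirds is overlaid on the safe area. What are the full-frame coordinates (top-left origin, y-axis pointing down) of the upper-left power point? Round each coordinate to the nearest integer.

Content width = 7337 − 330 − 1153 = 5854 px; content height = 3819 − 118 − 817 = 2884 px.
Upper-left is one-third across and one-third down within the safe area.
x = 330 + 1 × 5854/3 = 330 + 1951.33 ≈ 2281
y = 118 + 1 × 2884/3 = 118 + 961.33 ≈ 1079

(2281, 1079)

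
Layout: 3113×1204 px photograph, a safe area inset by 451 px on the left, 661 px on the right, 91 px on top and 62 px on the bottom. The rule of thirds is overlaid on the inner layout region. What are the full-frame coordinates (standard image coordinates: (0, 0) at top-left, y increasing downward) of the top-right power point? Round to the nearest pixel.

Content width = 3113 − 451 − 661 = 2001 px; content height = 1204 − 91 − 62 = 1051 px.
Top-right is two-thirds across and one-third down within the inner layout region.
x = 451 + 2 × 2001/3 = 451 + 1334.00 ≈ 1785
y = 91 + 1 × 1051/3 = 91 + 350.33 ≈ 441

x = 1785 px, y = 441 px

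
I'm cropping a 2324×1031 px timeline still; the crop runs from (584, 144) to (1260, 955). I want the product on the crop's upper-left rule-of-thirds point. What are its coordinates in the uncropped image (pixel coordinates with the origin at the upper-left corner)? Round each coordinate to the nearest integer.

x = 809 px, y = 414 px

Crop width = 1260 − 584 = 676 px; one third is 225.33 px.
Crop height = 955 − 144 = 811 px; one third is 270.33 px.
The upper-left point is one-third across and one-third down within the crop:
x = 584 + 1 × 225.33 ≈ 809; y = 144 + 1 × 270.33 ≈ 414.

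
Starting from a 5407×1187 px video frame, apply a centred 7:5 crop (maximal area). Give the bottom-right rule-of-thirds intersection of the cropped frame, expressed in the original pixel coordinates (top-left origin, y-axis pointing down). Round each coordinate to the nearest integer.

x = 2980 px, y = 791 px

5407/1187 > 7/5, so the 7:5 crop keeps the full height 1187 and trims width to 1187 × 7/5 = 1661.80 px.
Left offset = (5407 − 1661.80)/2 = 1872.60 px; top offset = 0.
Bottom-right is two-thirds across and two-thirds down within the crop:
x = 1872.60 + 2 × 1661.80/3 ≈ 2980; y = 0.00 + 2 × 1187.00/3 ≈ 791.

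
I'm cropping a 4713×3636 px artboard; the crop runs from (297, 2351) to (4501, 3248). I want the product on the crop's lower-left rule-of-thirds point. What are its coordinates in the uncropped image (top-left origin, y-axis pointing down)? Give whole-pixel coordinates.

Crop width = 4501 − 297 = 4204 px; one third is 1401.33 px.
Crop height = 3248 − 2351 = 897 px; one third is 299.00 px.
The lower-left point is one-third across and two-thirds down within the crop:
x = 297 + 1 × 1401.33 ≈ 1698; y = 2351 + 2 × 299.00 ≈ 2949.

x = 1698 px, y = 2949 px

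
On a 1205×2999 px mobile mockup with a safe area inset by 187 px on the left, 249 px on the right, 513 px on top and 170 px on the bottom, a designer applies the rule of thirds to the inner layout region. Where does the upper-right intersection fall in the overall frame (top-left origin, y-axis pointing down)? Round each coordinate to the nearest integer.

Content width = 1205 − 187 − 249 = 769 px; content height = 2999 − 513 − 170 = 2316 px.
Upper-right is two-thirds across and one-third down within the inner layout region.
x = 187 + 2 × 769/3 = 187 + 512.67 ≈ 700
y = 513 + 1 × 2316/3 = 513 + 772.00 ≈ 1285

x = 700 px, y = 1285 px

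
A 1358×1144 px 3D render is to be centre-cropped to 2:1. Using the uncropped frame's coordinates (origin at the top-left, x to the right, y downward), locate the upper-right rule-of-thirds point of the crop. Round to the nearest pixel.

1358/1144 < 2/1, so the 2:1 crop keeps the full width 1358 and trims height to 1358 × 1/2 = 679.00 px.
Top offset = (1144 − 679.00)/2 = 232.50 px; left offset = 0.
Upper-right is two-thirds across and one-third down within the crop:
x = 0.00 + 2 × 1358.00/3 ≈ 905; y = 232.50 + 1 × 679.00/3 ≈ 459.

x = 905 px, y = 459 px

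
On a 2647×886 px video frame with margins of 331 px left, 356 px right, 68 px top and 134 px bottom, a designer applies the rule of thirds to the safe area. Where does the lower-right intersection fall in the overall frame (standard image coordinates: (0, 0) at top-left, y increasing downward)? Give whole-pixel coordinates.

Content width = 2647 − 331 − 356 = 1960 px; content height = 886 − 68 − 134 = 684 px.
Lower-right is two-thirds across and two-thirds down within the safe area.
x = 331 + 2 × 1960/3 = 331 + 1306.67 ≈ 1638
y = 68 + 2 × 684/3 = 68 + 456.00 ≈ 524

(1638, 524)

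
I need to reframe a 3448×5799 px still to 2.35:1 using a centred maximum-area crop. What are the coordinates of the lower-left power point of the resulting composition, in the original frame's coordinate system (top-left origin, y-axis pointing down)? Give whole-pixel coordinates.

x = 1149 px, y = 3144 px

3448/5799 < 2.35/1, so the 2.35:1 crop keeps the full width 3448 and trims height to 3448 × 1/2.35 = 1467.23 px.
Top offset = (5799 − 1467.23)/2 = 2165.88 px; left offset = 0.
Lower-left is one-third across and two-thirds down within the crop:
x = 0.00 + 1 × 3448.00/3 ≈ 1149; y = 2165.88 + 2 × 1467.23/3 ≈ 3144.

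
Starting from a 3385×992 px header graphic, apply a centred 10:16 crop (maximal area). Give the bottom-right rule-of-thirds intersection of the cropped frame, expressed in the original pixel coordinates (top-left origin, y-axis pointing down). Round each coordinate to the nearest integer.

3385/992 > 10/16, so the 10:16 crop keeps the full height 992 and trims width to 992 × 10/16 = 620.00 px.
Left offset = (3385 − 620.00)/2 = 1382.50 px; top offset = 0.
Bottom-right is two-thirds across and two-thirds down within the crop:
x = 1382.50 + 2 × 620.00/3 ≈ 1796; y = 0.00 + 2 × 992.00/3 ≈ 661.

x = 1796 px, y = 661 px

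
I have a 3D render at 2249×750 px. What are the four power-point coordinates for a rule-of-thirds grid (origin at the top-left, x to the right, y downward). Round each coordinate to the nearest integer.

One third of 2249 is 749.67; one third of 750 is 250.
Vertical third lines at x = 750 and x = 1499; horizontal third lines at y = 250 and y = 500.

(750, 250), (1499, 250), (750, 500), (1499, 500)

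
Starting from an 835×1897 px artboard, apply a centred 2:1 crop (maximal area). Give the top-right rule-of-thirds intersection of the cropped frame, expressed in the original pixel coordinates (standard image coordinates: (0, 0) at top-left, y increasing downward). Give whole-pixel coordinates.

(557, 879)

835/1897 < 2/1, so the 2:1 crop keeps the full width 835 and trims height to 835 × 1/2 = 417.50 px.
Top offset = (1897 − 417.50)/2 = 739.75 px; left offset = 0.
Top-right is two-thirds across and one-third down within the crop:
x = 0.00 + 2 × 835.00/3 ≈ 557; y = 739.75 + 1 × 417.50/3 ≈ 879.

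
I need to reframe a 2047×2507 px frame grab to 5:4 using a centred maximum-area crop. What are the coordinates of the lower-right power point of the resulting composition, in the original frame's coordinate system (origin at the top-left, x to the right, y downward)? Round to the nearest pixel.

x = 1365 px, y = 1526 px

2047/2507 < 5/4, so the 5:4 crop keeps the full width 2047 and trims height to 2047 × 4/5 = 1637.60 px.
Top offset = (2507 − 1637.60)/2 = 434.70 px; left offset = 0.
Lower-right is two-thirds across and two-thirds down within the crop:
x = 0.00 + 2 × 2047.00/3 ≈ 1365; y = 434.70 + 2 × 1637.60/3 ≈ 1526.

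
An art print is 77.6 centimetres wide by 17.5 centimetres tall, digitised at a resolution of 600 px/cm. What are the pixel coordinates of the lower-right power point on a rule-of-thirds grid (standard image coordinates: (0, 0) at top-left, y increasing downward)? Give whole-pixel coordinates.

x = 31040 px, y = 7000 px

In pixels the canvas is 77.6 × 600 = 46560 wide and 17.5 × 600 = 10500 tall.
The lower-right point is two-thirds across and two-thirds down:
x = 2 × 46560/3 ≈ 31040; y = 2 × 10500/3 ≈ 7000.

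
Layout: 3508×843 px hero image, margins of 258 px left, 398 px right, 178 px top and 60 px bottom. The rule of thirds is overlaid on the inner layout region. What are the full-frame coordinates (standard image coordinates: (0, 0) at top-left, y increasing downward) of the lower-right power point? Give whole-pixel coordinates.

Content width = 3508 − 258 − 398 = 2852 px; content height = 843 − 178 − 60 = 605 px.
Lower-right is two-thirds across and two-thirds down within the inner layout region.
x = 258 + 2 × 2852/3 = 258 + 1901.33 ≈ 2159
y = 178 + 2 × 605/3 = 178 + 403.33 ≈ 581

x = 2159 px, y = 581 px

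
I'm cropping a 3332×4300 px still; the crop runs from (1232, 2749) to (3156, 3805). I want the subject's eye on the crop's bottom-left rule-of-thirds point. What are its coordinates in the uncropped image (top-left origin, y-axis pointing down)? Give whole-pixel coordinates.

Crop width = 3156 − 1232 = 1924 px; one third is 641.33 px.
Crop height = 3805 − 2749 = 1056 px; one third is 352.00 px.
The bottom-left point is one-third across and two-thirds down within the crop:
x = 1232 + 1 × 641.33 ≈ 1873; y = 2749 + 2 × 352.00 ≈ 3453.

(1873, 3453)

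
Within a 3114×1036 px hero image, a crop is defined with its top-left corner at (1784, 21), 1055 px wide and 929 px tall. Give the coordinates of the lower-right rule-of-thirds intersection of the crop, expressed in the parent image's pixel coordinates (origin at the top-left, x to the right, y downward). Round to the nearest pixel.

(2487, 640)

One third of the crop width 1055 is 351.67 px.
One third of the crop height 929 is 309.67 px.
The lower-right point is two-thirds across and two-thirds down within the crop:
x = 1784 + 2 × 351.67 ≈ 2487; y = 21 + 2 × 309.67 ≈ 640.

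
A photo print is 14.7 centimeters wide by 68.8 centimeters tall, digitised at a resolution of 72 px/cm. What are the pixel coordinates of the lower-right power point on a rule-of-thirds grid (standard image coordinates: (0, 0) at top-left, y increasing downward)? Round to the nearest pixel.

In pixels the canvas is 14.7 × 72 = 1058.4 wide and 68.8 × 72 = 4953.6 tall.
The lower-right point is two-thirds across and two-thirds down:
x = 2 × 1058.4/3 ≈ 706; y = 2 × 4953.6/3 ≈ 3302.

x = 706 px, y = 3302 px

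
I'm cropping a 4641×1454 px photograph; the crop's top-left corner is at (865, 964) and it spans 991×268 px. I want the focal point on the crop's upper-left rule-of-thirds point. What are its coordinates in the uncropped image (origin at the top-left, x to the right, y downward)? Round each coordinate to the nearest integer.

One third of the crop width 991 is 330.33 px.
One third of the crop height 268 is 89.33 px.
The upper-left point is one-third across and one-third down within the crop:
x = 865 + 1 × 330.33 ≈ 1195; y = 964 + 1 × 89.33 ≈ 1053.

x = 1195 px, y = 1053 px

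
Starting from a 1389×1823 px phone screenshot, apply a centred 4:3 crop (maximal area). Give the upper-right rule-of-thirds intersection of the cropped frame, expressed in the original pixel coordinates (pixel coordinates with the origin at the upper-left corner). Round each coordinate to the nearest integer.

x = 926 px, y = 738 px

1389/1823 < 4/3, so the 4:3 crop keeps the full width 1389 and trims height to 1389 × 3/4 = 1041.75 px.
Top offset = (1823 − 1041.75)/2 = 390.62 px; left offset = 0.
Upper-right is two-thirds across and one-third down within the crop:
x = 0.00 + 2 × 1389.00/3 ≈ 926; y = 390.62 + 1 × 1041.75/3 ≈ 738.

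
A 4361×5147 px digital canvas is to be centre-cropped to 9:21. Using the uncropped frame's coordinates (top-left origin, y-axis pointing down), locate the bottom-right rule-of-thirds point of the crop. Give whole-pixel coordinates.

(2548, 3431)

4361/5147 > 9/21, so the 9:21 crop keeps the full height 5147 and trims width to 5147 × 9/21 = 2205.86 px.
Left offset = (4361 − 2205.86)/2 = 1077.57 px; top offset = 0.
Bottom-right is two-thirds across and two-thirds down within the crop:
x = 1077.57 + 2 × 2205.86/3 ≈ 2548; y = 0.00 + 2 × 5147.00/3 ≈ 3431.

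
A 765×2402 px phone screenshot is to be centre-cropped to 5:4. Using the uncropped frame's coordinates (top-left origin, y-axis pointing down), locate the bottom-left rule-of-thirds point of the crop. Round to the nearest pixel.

765/2402 < 5/4, so the 5:4 crop keeps the full width 765 and trims height to 765 × 4/5 = 612.00 px.
Top offset = (2402 − 612.00)/2 = 895.00 px; left offset = 0.
Bottom-left is one-third across and two-thirds down within the crop:
x = 0.00 + 1 × 765.00/3 ≈ 255; y = 895.00 + 2 × 612.00/3 ≈ 1303.

(255, 1303)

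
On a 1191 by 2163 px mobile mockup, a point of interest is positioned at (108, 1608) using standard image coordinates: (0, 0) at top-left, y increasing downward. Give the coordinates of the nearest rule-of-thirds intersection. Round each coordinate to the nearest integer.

(397, 1442)

Third lines: x ∈ {397, 794}, y ∈ {721, 1442}.
108 is closer to x = 397; 1608 is closer to y = 1442.
So the nearest intersection is the lower-left power point.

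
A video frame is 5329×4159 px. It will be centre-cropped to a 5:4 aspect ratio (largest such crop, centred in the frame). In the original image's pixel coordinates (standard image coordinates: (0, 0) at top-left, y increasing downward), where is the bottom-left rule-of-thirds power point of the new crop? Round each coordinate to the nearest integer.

x = 1798 px, y = 2773 px

5329/4159 > 5/4, so the 5:4 crop keeps the full height 4159 and trims width to 4159 × 5/4 = 5198.75 px.
Left offset = (5329 − 5198.75)/2 = 65.12 px; top offset = 0.
Bottom-left is one-third across and two-thirds down within the crop:
x = 65.12 + 1 × 5198.75/3 ≈ 1798; y = 0.00 + 2 × 4159.00/3 ≈ 2773.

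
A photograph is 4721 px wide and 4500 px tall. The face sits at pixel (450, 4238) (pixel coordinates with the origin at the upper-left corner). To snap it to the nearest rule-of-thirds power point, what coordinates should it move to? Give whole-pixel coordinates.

(1574, 3000)

Third lines: x ∈ {1574, 3147}, y ∈ {1500, 3000}.
450 is closer to x = 1574; 4238 is closer to y = 3000.
So the nearest intersection is the lower-left power point.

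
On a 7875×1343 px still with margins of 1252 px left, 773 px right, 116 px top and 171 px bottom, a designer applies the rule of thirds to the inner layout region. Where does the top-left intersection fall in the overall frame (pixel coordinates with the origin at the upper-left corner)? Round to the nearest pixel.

x = 3202 px, y = 468 px

Content width = 7875 − 1252 − 773 = 5850 px; content height = 1343 − 116 − 171 = 1056 px.
Top-left is one-third across and one-third down within the inner layout region.
x = 1252 + 1 × 5850/3 = 1252 + 1950.00 ≈ 3202
y = 116 + 1 × 1056/3 = 116 + 352.00 ≈ 468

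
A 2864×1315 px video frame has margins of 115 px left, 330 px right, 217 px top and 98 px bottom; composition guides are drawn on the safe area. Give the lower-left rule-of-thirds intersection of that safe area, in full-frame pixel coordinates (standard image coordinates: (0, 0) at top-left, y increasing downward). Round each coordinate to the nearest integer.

Content width = 2864 − 115 − 330 = 2419 px; content height = 1315 − 217 − 98 = 1000 px.
Lower-left is one-third across and two-thirds down within the safe area.
x = 115 + 1 × 2419/3 = 115 + 806.33 ≈ 921
y = 217 + 2 × 1000/3 = 217 + 666.67 ≈ 884

x = 921 px, y = 884 px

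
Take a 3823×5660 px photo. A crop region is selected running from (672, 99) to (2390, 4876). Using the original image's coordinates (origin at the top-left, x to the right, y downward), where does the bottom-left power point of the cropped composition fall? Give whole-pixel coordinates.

x = 1245 px, y = 3284 px

Crop width = 2390 − 672 = 1718 px; one third is 572.67 px.
Crop height = 4876 − 99 = 4777 px; one third is 1592.33 px.
The bottom-left point is one-third across and two-thirds down within the crop:
x = 672 + 1 × 572.67 ≈ 1245; y = 99 + 2 × 1592.33 ≈ 3284.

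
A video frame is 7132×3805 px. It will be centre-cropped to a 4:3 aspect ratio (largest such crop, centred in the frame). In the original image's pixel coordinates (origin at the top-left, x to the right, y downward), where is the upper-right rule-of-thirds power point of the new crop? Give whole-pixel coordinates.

x = 4412 px, y = 1268 px

7132/3805 > 4/3, so the 4:3 crop keeps the full height 3805 and trims width to 3805 × 4/3 = 5073.33 px.
Left offset = (7132 − 5073.33)/2 = 1029.33 px; top offset = 0.
Upper-right is two-thirds across and one-third down within the crop:
x = 1029.33 + 2 × 5073.33/3 ≈ 4412; y = 0.00 + 1 × 3805.00/3 ≈ 1268.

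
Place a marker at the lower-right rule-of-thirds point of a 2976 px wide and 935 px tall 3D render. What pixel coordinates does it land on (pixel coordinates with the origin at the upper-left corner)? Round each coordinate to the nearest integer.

(1984, 623)

The lower-right point sits two-thirds of the way across and two-thirds of the way down.
x = 2 × 2976/3 ≈ 1984; y = 2 × 935/3 ≈ 623.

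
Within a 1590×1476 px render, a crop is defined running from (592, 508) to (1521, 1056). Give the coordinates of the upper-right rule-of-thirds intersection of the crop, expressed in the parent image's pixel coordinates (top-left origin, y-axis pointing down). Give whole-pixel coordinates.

Crop width = 1521 − 592 = 929 px; one third is 309.67 px.
Crop height = 1056 − 508 = 548 px; one third is 182.67 px.
The upper-right point is two-thirds across and one-third down within the crop:
x = 592 + 2 × 309.67 ≈ 1211; y = 508 + 1 × 182.67 ≈ 691.

(1211, 691)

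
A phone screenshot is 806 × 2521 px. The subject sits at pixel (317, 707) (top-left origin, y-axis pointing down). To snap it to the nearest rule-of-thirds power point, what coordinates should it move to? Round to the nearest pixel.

Third lines: x ∈ {269, 537}, y ∈ {840, 1681}.
317 is closer to x = 269; 707 is closer to y = 840.
So the nearest intersection is the upper-left power point.

x = 269 px, y = 840 px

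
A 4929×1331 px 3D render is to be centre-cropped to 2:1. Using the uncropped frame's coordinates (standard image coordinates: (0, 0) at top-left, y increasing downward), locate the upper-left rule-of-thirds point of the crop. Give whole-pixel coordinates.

(2021, 444)

4929/1331 > 2/1, so the 2:1 crop keeps the full height 1331 and trims width to 1331 × 2/1 = 2662.00 px.
Left offset = (4929 − 2662.00)/2 = 1133.50 px; top offset = 0.
Upper-left is one-third across and one-third down within the crop:
x = 1133.50 + 1 × 2662.00/3 ≈ 2021; y = 0.00 + 1 × 1331.00/3 ≈ 444.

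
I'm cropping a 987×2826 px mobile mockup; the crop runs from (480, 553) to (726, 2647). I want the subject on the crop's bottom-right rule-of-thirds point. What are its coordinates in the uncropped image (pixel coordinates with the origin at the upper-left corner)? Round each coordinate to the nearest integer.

Crop width = 726 − 480 = 246 px; one third is 82.00 px.
Crop height = 2647 − 553 = 2094 px; one third is 698.00 px.
The bottom-right point is two-thirds across and two-thirds down within the crop:
x = 480 + 2 × 82.00 ≈ 644; y = 553 + 2 × 698.00 ≈ 1949.

x = 644 px, y = 1949 px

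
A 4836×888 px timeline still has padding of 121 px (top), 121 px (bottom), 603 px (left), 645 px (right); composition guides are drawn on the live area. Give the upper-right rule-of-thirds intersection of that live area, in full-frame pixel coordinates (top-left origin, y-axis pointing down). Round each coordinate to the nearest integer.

Content width = 4836 − 603 − 645 = 3588 px; content height = 888 − 121 − 121 = 646 px.
Upper-right is two-thirds across and one-third down within the live area.
x = 603 + 2 × 3588/3 = 603 + 2392.00 ≈ 2995
y = 121 + 1 × 646/3 = 121 + 215.33 ≈ 336

(2995, 336)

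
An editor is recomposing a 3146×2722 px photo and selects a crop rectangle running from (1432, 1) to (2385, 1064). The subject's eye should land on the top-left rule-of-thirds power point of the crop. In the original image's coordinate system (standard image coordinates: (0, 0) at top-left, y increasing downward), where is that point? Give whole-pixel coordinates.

(1750, 355)

Crop width = 2385 − 1432 = 953 px; one third is 317.67 px.
Crop height = 1064 − 1 = 1063 px; one third is 354.33 px.
The top-left point is one-third across and one-third down within the crop:
x = 1432 + 1 × 317.67 ≈ 1750; y = 1 + 1 × 354.33 ≈ 355.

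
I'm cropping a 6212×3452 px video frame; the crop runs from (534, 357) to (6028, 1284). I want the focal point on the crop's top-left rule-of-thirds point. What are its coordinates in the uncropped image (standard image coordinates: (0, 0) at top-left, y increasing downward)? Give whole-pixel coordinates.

Crop width = 6028 − 534 = 5494 px; one third is 1831.33 px.
Crop height = 1284 − 357 = 927 px; one third is 309.00 px.
The top-left point is one-third across and one-third down within the crop:
x = 534 + 1 × 1831.33 ≈ 2365; y = 357 + 1 × 309.00 ≈ 666.

x = 2365 px, y = 666 px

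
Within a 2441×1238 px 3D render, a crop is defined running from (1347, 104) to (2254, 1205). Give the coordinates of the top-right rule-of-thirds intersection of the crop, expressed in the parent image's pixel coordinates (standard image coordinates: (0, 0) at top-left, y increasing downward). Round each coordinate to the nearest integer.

Crop width = 2254 − 1347 = 907 px; one third is 302.33 px.
Crop height = 1205 − 104 = 1101 px; one third is 367.00 px.
The top-right point is two-thirds across and one-third down within the crop:
x = 1347 + 2 × 302.33 ≈ 1952; y = 104 + 1 × 367.00 ≈ 471.

x = 1952 px, y = 471 px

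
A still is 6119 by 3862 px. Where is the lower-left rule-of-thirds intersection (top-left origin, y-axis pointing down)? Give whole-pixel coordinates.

(2040, 2575)

The lower-left point sits one-third of the way across and two-thirds of the way down.
x = 1 × 6119/3 ≈ 2040; y = 2 × 3862/3 ≈ 2575.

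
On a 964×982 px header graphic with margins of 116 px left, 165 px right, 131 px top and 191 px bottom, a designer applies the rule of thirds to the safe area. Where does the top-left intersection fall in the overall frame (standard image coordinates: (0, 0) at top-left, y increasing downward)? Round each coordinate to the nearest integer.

Content width = 964 − 116 − 165 = 683 px; content height = 982 − 131 − 191 = 660 px.
Top-left is one-third across and one-third down within the safe area.
x = 116 + 1 × 683/3 = 116 + 227.67 ≈ 344
y = 131 + 1 × 660/3 = 131 + 220.00 ≈ 351

(344, 351)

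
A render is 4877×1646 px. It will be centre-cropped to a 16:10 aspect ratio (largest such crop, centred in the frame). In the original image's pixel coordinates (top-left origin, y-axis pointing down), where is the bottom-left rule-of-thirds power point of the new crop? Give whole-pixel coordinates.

4877/1646 > 16/10, so the 16:10 crop keeps the full height 1646 and trims width to 1646 × 16/10 = 2633.60 px.
Left offset = (4877 − 2633.60)/2 = 1121.70 px; top offset = 0.
Bottom-left is one-third across and two-thirds down within the crop:
x = 1121.70 + 1 × 2633.60/3 ≈ 2000; y = 0.00 + 2 × 1646.00/3 ≈ 1097.

(2000, 1097)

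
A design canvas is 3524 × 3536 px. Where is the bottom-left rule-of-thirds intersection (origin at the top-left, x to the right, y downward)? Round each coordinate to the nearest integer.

The bottom-left point sits one-third of the way across and two-thirds of the way down.
x = 1 × 3524/3 ≈ 1175; y = 2 × 3536/3 ≈ 2357.

(1175, 2357)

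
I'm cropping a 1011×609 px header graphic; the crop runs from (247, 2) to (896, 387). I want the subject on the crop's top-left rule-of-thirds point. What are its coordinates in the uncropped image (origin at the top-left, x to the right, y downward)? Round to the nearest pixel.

Crop width = 896 − 247 = 649 px; one third is 216.33 px.
Crop height = 387 − 2 = 385 px; one third is 128.33 px.
The top-left point is one-third across and one-third down within the crop:
x = 247 + 1 × 216.33 ≈ 463; y = 2 + 1 × 128.33 ≈ 130.

x = 463 px, y = 130 px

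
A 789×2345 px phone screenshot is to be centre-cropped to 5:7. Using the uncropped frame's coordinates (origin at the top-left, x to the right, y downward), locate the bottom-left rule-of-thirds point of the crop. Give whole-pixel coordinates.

789/2345 < 5/7, so the 5:7 crop keeps the full width 789 and trims height to 789 × 7/5 = 1104.60 px.
Top offset = (2345 − 1104.60)/2 = 620.20 px; left offset = 0.
Bottom-left is one-third across and two-thirds down within the crop:
x = 0.00 + 1 × 789.00/3 ≈ 263; y = 620.20 + 2 × 1104.60/3 ≈ 1357.

(263, 1357)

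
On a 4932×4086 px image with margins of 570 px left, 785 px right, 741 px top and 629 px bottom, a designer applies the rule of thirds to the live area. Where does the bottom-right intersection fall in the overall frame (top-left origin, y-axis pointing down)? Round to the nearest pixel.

Content width = 4932 − 570 − 785 = 3577 px; content height = 4086 − 741 − 629 = 2716 px.
Bottom-right is two-thirds across and two-thirds down within the live area.
x = 570 + 2 × 3577/3 = 570 + 2384.67 ≈ 2955
y = 741 + 2 × 2716/3 = 741 + 1810.67 ≈ 2552

x = 2955 px, y = 2552 px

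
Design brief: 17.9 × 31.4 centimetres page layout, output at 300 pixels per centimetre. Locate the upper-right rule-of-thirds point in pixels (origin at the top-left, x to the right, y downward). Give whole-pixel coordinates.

x = 3580 px, y = 3140 px

In pixels the canvas is 17.9 × 300 = 5370 wide and 31.4 × 300 = 9420 tall.
The upper-right point is two-thirds across and one-third down:
x = 2 × 5370/3 ≈ 3580; y = 1 × 9420/3 ≈ 3140.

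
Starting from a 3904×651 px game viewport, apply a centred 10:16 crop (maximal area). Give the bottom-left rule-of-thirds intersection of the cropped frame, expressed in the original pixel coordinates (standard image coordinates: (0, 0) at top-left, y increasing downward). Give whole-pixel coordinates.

3904/651 > 10/16, so the 10:16 crop keeps the full height 651 and trims width to 651 × 10/16 = 406.88 px.
Left offset = (3904 − 406.88)/2 = 1748.56 px; top offset = 0.
Bottom-left is one-third across and two-thirds down within the crop:
x = 1748.56 + 1 × 406.88/3 ≈ 1884; y = 0.00 + 2 × 651.00/3 ≈ 434.

x = 1884 px, y = 434 px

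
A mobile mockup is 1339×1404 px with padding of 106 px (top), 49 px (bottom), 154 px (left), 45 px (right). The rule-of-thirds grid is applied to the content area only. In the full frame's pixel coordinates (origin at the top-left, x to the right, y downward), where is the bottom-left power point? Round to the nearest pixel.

(534, 939)

Content width = 1339 − 154 − 45 = 1140 px; content height = 1404 − 106 − 49 = 1249 px.
Bottom-left is one-third across and two-thirds down within the content area.
x = 154 + 1 × 1140/3 = 154 + 380.00 ≈ 534
y = 106 + 2 × 1249/3 = 106 + 832.67 ≈ 939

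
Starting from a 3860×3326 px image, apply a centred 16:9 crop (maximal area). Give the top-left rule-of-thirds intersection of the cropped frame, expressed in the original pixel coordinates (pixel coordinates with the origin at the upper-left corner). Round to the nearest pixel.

(1287, 1301)

3860/3326 < 16/9, so the 16:9 crop keeps the full width 3860 and trims height to 3860 × 9/16 = 2171.25 px.
Top offset = (3326 − 2171.25)/2 = 577.38 px; left offset = 0.
Top-left is one-third across and one-third down within the crop:
x = 0.00 + 1 × 3860.00/3 ≈ 1287; y = 577.38 + 1 × 2171.25/3 ≈ 1301.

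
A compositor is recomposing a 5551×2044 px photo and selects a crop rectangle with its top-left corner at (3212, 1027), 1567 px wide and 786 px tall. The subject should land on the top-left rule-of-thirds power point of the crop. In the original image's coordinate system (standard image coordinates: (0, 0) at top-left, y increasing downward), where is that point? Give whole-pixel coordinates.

One third of the crop width 1567 is 522.33 px.
One third of the crop height 786 is 262.00 px.
The top-left point is one-third across and one-third down within the crop:
x = 3212 + 1 × 522.33 ≈ 3734; y = 1027 + 1 × 262.00 ≈ 1289.

x = 3734 px, y = 1289 px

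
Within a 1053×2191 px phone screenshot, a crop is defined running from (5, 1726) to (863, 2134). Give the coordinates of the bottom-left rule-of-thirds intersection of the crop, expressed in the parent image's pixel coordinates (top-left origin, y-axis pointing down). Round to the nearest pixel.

Crop width = 863 − 5 = 858 px; one third is 286.00 px.
Crop height = 2134 − 1726 = 408 px; one third is 136.00 px.
The bottom-left point is one-third across and two-thirds down within the crop:
x = 5 + 1 × 286.00 ≈ 291; y = 1726 + 2 × 136.00 ≈ 1998.

(291, 1998)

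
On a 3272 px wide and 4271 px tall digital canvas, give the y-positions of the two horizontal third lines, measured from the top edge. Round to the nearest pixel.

4271 / 3 = 1423.67, so the horizontal lines sit at one and two thirds of 4271.

y = 1424 px and y = 2847 px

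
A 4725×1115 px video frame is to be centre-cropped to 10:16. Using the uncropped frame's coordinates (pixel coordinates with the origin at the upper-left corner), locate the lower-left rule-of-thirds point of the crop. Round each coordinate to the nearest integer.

(2246, 743)

4725/1115 > 10/16, so the 10:16 crop keeps the full height 1115 and trims width to 1115 × 10/16 = 696.88 px.
Left offset = (4725 − 696.88)/2 = 2014.06 px; top offset = 0.
Lower-left is one-third across and two-thirds down within the crop:
x = 2014.06 + 1 × 696.88/3 ≈ 2246; y = 0.00 + 2 × 1115.00/3 ≈ 743.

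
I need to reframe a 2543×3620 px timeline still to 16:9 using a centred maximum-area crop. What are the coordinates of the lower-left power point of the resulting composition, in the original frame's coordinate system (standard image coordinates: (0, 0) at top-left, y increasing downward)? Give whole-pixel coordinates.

(848, 2048)

2543/3620 < 16/9, so the 16:9 crop keeps the full width 2543 and trims height to 2543 × 9/16 = 1430.44 px.
Top offset = (3620 − 1430.44)/2 = 1094.78 px; left offset = 0.
Lower-left is one-third across and two-thirds down within the crop:
x = 0.00 + 1 × 2543.00/3 ≈ 848; y = 1094.78 + 2 × 1430.44/3 ≈ 2048.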